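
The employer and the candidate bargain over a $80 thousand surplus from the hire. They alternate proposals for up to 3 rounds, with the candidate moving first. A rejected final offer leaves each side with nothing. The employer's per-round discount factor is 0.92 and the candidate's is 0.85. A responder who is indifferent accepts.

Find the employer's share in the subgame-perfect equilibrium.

11.04

Solve by backward induction from round 3.
Round 3 (the candidate proposes): the employer will accept anything ≥ 0, so the candidate offers 0 and keeps 80.
Round 2 (the employer proposes): the candidate can get 80 next round, worth 0.85 × 80 = 68 now; the employer offers that and keeps 12.
Round 1 (the candidate proposes): the employer can get 12 next round, worth 0.92 × 12 = 11.04 now; the candidate offers that and keeps 68.96.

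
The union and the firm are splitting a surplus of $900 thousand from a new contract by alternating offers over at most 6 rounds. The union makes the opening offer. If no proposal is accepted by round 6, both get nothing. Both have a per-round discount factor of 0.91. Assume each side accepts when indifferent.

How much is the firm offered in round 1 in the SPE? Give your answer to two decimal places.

696.38

Round 6 (the firm proposes): the union will accept anything ≥ 0, so the firm offers 0 and keeps 900.
Round 5 (the union proposes): the firm can get 900 next round, worth 0.91 × 900 = 819 now; the union offers that and keeps 81.
Round 4 (the firm proposes): the union can get 81 next round, worth 0.91 × 81 = 73.71 now, so the firm offers 73.71, keeping 826.29.
Round 3 (the union proposes): the firm can get 826.29 next round, worth 0.91 × 826.29 = 751.9239 now, so the union offers 751.9239, keeping 148.0761.
Round 2 (the firm proposes): the union can get 148.0761 next round, worth 0.91 × 148.0761 = 134.749251 now. The firm offers 134.749251 and keeps 900 − 134.749251 = 765.250749.
Round 1 (the union proposes): the firm can get 765.250749 next round, worth 0.91 × 765.250749 = 696.37818159 now. The union offers 696.37818159 and keeps 900 − 696.37818159 = 203.62181841.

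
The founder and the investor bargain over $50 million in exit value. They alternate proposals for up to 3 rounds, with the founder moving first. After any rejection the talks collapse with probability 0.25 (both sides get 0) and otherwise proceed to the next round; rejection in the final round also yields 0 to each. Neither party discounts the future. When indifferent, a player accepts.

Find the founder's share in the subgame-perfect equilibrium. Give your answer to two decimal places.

Round 3 (the founder proposes): rejection yields 0 for the investor; the founder offers 0 and keeps 50.
Round 2 (the investor proposes): rejecting gives the founder an expected 0.75 × 50 = 37.5, so the investor offers 37.5, keeping 12.5.
Round 1 (the founder proposes): rejecting gives the investor an expected 0.75 × 12.5 = 9.375. The founder offers 9.375 and keeps 50 − 9.375 = 40.625.

40.63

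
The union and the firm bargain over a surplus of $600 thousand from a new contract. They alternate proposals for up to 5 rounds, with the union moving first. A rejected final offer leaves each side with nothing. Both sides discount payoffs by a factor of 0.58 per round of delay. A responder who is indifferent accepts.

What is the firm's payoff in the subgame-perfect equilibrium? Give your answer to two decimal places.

Round 5 (the union proposes): the firm will accept anything ≥ 0, so the union offers 0 and keeps 600.
Round 4 (the firm proposes): the union can get 600 next round, worth 0.58 × 600 = 348 now; the firm offers that and keeps 252.
Round 3 (the union proposes): the firm can get 252 next round, worth 0.58 × 252 = 146.16 now, so the union offers 146.16, keeping 453.84.
Round 2 (the firm proposes): the union can get 453.84 next round, worth 0.58 × 453.84 = 263.2272 now. The firm offers 263.2272 and keeps 600 − 263.2272 = 336.7728.
Round 1 (the union proposes): the firm can get 336.7728 next round, worth 0.58 × 336.7728 = 195.328224 now. The union offers 195.328224 and keeps 600 − 195.328224 = 404.671776.

195.33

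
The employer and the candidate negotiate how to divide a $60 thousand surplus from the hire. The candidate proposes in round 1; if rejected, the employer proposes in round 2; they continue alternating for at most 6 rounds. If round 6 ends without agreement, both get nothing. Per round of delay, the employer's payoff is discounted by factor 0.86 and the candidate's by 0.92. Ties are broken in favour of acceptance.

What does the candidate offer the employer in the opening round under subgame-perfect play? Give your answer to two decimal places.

39.70

Round 6 (the employer proposes): the candidate will accept anything ≥ 0, so the employer offers 0 and keeps 60.
Round 5 (the candidate proposes): the employer can get 60 next round, worth 0.86 × 60 = 51.6 now; the candidate offers that and keeps 8.4.
Round 4 (the employer proposes): the candidate can get 8.4 next round, worth 0.92 × 8.4 = 7.728 now. The employer offers 7.728 and keeps 60 − 7.728 = 52.272.
Round 3 (the candidate proposes): the employer can get 52.272 next round, worth 0.86 × 52.272 = 44.95392 now, so the candidate offers 44.95392, keeping 15.04608.
Round 2 (the employer proposes): the candidate can get 15.04608 next round, worth 0.92 × 15.04608 = 13.8423936 now; the employer offers that and keeps 46.1576064.
Round 1 (the candidate proposes): the employer can get 46.1576064 next round, worth 0.86 × 46.1576064 = 39.695541504 now. The candidate offers 39.695541504 and keeps 60 − 39.695541504 = 20.304458496.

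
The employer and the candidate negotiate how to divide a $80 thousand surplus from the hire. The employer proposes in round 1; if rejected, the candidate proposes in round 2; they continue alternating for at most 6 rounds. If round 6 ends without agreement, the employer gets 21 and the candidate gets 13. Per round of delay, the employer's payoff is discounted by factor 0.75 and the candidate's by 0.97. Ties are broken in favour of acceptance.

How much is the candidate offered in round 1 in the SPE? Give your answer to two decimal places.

63.80

Work backward from the last round.
Round 6 (the candidate proposes): the employer gets 21 if talks fail, so the candidate offers 21 and keeps 59.
Round 5 (the employer proposes): the candidate can get 59 next round, worth 0.97 × 59 = 57.23 now, so the employer offers 57.23, keeping 22.77.
Round 4 (the candidate proposes): the employer can get 22.77 next round, worth 0.75 × 22.77 = 17.0775 now; the candidate offers that and keeps 62.9225.
Round 3 (the employer proposes): the candidate can get 62.9225 next round, worth 0.97 × 62.9225 = 61.034825 now, so the employer offers 61.034825, keeping 18.965175.
Round 2 (the candidate proposes): the employer can get 18.965175 next round, worth 0.75 × 18.965175 = 14.22388125 now. The candidate offers 14.22388125 and keeps 80 − 14.22388125 = 65.77611875.
Round 1 (the employer proposes): the candidate can get 65.77611875 next round, worth 0.97 × 65.77611875 = 63.8028351875 now, so the employer offers 63.8028351875, keeping 16.1971648125.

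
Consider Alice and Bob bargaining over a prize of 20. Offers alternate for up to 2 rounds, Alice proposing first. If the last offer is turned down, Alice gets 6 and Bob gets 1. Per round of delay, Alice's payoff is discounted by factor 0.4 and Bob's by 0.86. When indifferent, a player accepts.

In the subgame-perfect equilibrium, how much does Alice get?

Work backward from the last round.
Round 2 (Bob proposes): Alice gets 6 if talks fail, so Bob offers 6 and keeps 14.
Round 1 (Alice proposes): Bob can get 14 next round, worth 0.86 × 14 = 12.04 now; Alice offers that and keeps 7.96.

7.96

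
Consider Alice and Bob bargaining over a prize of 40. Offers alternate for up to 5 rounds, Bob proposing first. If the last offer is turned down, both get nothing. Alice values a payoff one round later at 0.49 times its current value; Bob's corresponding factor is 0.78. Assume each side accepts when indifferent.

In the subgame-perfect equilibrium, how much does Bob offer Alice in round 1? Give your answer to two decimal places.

5.96

By backward induction:
Round 5 (Bob proposes): Alice will accept anything ≥ 0, so Bob offers 0 and keeps 40.
Round 4 (Alice proposes): Bob can get 40 next round, worth 0.78 × 40 = 31.2 now; Alice offers that and keeps 8.8.
Round 3 (Bob proposes): Alice can get 8.8 next round, worth 0.49 × 8.8 = 4.312 now, so Bob offers 4.312, keeping 35.688.
Round 2 (Alice proposes): Bob can get 35.688 next round, worth 0.78 × 35.688 = 27.83664 now. Alice offers 27.83664 and keeps 40 − 27.83664 = 12.16336.
Round 1 (Bob proposes): Alice can get 12.16336 next round, worth 0.49 × 12.16336 = 5.9600464 now; Bob offers that and keeps 34.0399536.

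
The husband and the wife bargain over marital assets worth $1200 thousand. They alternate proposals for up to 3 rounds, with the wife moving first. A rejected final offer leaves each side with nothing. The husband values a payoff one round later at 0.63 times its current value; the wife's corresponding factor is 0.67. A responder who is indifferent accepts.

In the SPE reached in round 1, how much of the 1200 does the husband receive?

249.48

Round 3 (the wife proposes): the husband will accept anything ≥ 0, so the wife offers 0 and keeps 1200.
Round 2 (the husband proposes): the wife can get 1200 next round, worth 0.67 × 1200 = 804 now. The husband offers 804 and keeps 1200 − 804 = 396.
Round 1 (the wife proposes): the husband can get 396 next round, worth 0.63 × 396 = 249.48 now. The wife offers 249.48 and keeps 1200 − 249.48 = 950.52.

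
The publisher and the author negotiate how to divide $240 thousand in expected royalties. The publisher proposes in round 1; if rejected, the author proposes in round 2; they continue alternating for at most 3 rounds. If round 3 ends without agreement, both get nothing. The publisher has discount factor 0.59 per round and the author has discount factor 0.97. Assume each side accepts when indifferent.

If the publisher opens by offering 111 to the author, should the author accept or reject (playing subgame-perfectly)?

Work out the author's continuation value if the offer is rejected.
Round 3 (the publisher proposes): rejection yields 0 for the author; the publisher offers 0 and keeps 240.
Round 2 (the author proposes): the publisher can get 240 next round, worth 0.59 × 240 = 141.6 now. The author offers 141.6 and keeps 240 − 141.6 = 98.4.
So by rejecting in round 1, the author gets 98.4 next round, worth 0.97 × 98.4 = 95.448 now.
Offer 111 ≥ 95.448, so the author accepts.

Accept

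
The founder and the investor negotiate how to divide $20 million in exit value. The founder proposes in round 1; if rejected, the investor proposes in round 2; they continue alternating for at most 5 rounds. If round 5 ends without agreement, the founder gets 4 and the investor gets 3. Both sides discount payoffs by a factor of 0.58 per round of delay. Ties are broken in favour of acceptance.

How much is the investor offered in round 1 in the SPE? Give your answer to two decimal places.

Round 5 (the founder proposes): the investor gets 3 if talks fail, so the founder offers 3 and keeps 17.
Round 4 (the investor proposes): the founder can get 17 next round, worth 0.58 × 17 = 9.86 now, so the investor offers 9.86, keeping 10.14.
Round 3 (the founder proposes): the investor can get 10.14 next round, worth 0.58 × 10.14 = 5.8812 now. The founder offers 5.8812 and keeps 20 − 5.8812 = 14.1188.
Round 2 (the investor proposes): the founder can get 14.1188 next round, worth 0.58 × 14.1188 = 8.188904 now. The investor offers 8.188904 and keeps 20 − 8.188904 = 11.811096.
Round 1 (the founder proposes): the investor can get 11.811096 next round, worth 0.58 × 11.811096 = 6.85043568 now. The founder offers 6.85043568 and keeps 20 − 6.85043568 = 13.14956432.

6.85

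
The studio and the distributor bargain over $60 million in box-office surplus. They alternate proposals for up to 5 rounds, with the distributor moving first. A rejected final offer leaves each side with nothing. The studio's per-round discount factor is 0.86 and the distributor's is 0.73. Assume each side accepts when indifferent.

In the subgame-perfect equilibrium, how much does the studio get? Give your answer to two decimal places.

Round 5 (the distributor proposes): the studio will accept anything ≥ 0, so the distributor offers 0 and keeps 60.
Round 4 (the studio proposes): the distributor can get 60 next round, worth 0.73 × 60 = 43.8 now, so the studio offers 43.8, keeping 16.2.
Round 3 (the distributor proposes): the studio can get 16.2 next round, worth 0.86 × 16.2 = 13.932 now; the distributor offers that and keeps 46.068.
Round 2 (the studio proposes): the distributor can get 46.068 next round, worth 0.73 × 46.068 = 33.62964 now, so the studio offers 33.62964, keeping 26.37036.
Round 1 (the distributor proposes): the studio can get 26.37036 next round, worth 0.86 × 26.37036 = 22.6785096 now; the distributor offers that and keeps 37.3214904.

22.68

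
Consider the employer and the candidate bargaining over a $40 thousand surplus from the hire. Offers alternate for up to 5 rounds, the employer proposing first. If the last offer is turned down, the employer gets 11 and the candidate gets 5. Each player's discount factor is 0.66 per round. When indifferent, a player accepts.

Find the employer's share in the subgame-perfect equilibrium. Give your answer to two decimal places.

Round 5 (the employer proposes): the candidate gets 5 if talks fail, so the employer offers 5 and keeps 35.
Round 4 (the candidate proposes): the employer can get 35 next round, worth 0.66 × 35 = 23.1 now, so the candidate offers 23.1, keeping 16.9.
Round 3 (the employer proposes): the candidate can get 16.9 next round, worth 0.66 × 16.9 = 11.154 now. The employer offers 11.154 and keeps 40 − 11.154 = 28.846.
Round 2 (the candidate proposes): the employer can get 28.846 next round, worth 0.66 × 28.846 = 19.03836 now, so the candidate offers 19.03836, keeping 20.96164.
Round 1 (the employer proposes): the candidate can get 20.96164 next round, worth 0.66 × 20.96164 = 13.8346824 now, so the employer offers 13.8346824, keeping 26.1653176.

26.17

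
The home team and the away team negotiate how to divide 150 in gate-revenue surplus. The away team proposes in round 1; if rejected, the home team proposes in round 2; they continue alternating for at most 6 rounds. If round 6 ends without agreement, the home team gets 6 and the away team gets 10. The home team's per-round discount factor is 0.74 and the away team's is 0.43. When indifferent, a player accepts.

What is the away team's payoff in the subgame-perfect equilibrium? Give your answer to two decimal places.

56.11

Round 6 (the home team proposes): the away team gets 10 if talks fail, so the home team offers 10 and keeps 140.
Round 5 (the away team proposes): the home team can get 140 next round, worth 0.74 × 140 = 103.6 now, so the away team offers 103.6, keeping 46.4.
Round 4 (the home team proposes): the away team can get 46.4 next round, worth 0.43 × 46.4 = 19.952 now. The home team offers 19.952 and keeps 150 − 19.952 = 130.048.
Round 3 (the away team proposes): the home team can get 130.048 next round, worth 0.74 × 130.048 = 96.23552 now. The away team offers 96.23552 and keeps 150 − 96.23552 = 53.76448.
Round 2 (the home team proposes): the away team can get 53.76448 next round, worth 0.43 × 53.76448 = 23.1187264 now; the home team offers that and keeps 126.8812736.
Round 1 (the away team proposes): the home team can get 126.8812736 next round, worth 0.74 × 126.8812736 = 93.892142464 now, so the away team offers 93.892142464, keeping 56.107857536.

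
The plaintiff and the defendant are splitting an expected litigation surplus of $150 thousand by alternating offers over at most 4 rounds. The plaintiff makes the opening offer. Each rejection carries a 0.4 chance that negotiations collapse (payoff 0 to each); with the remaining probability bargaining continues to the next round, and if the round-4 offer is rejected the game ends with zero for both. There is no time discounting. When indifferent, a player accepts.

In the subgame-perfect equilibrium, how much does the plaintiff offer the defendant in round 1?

68.4

Round 4 (the defendant proposes): rejection yields 0 for the plaintiff; the defendant offers 0 and keeps 150.
Round 3 (the plaintiff proposes): rejecting gives the defendant an expected 0.6 × 150 = 90. The plaintiff offers 90 and keeps 150 − 90 = 60.
Round 2 (the defendant proposes): rejecting gives the plaintiff an expected 0.6 × 60 = 36. The defendant offers 36 and keeps 150 − 36 = 114.
Round 1 (the plaintiff proposes): rejecting gives the defendant an expected 0.6 × 114 = 68.4. The plaintiff offers 68.4 and keeps 150 − 68.4 = 81.6.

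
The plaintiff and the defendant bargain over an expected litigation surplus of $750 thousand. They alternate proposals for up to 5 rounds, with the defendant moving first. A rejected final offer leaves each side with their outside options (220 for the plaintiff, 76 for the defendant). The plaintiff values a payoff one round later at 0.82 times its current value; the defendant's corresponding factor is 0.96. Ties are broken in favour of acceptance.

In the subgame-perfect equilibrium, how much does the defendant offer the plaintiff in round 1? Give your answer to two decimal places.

180.30

Round 5 (the defendant proposes): the plaintiff gets 220 if talks fail, so the defendant offers 220 and keeps 530.
Round 4 (the plaintiff proposes): the defendant can get 530 next round, worth 0.96 × 530 = 508.8 now; the plaintiff offers that and keeps 241.2.
Round 3 (the defendant proposes): the plaintiff can get 241.2 next round, worth 0.82 × 241.2 = 197.784 now, so the defendant offers 197.784, keeping 552.216.
Round 2 (the plaintiff proposes): the defendant can get 552.216 next round, worth 0.96 × 552.216 = 530.12736 now. The plaintiff offers 530.12736 and keeps 750 − 530.12736 = 219.87264.
Round 1 (the defendant proposes): the plaintiff can get 219.87264 next round, worth 0.82 × 219.87264 = 180.2955648 now; the defendant offers that and keeps 569.7044352.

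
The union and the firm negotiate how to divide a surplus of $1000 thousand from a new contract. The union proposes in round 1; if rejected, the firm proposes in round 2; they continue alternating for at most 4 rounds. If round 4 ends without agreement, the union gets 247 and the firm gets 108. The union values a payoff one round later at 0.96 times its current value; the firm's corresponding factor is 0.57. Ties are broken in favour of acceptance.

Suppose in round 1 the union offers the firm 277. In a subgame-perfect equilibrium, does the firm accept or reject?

Work out the firm's continuation value if the offer is rejected.
Round 4 (the firm proposes): the union gets 247 if talks fail, so the firm offers 247 and keeps 753.
Round 3 (the union proposes): the firm can get 753 next round, worth 0.57 × 753 = 429.21 now; the union offers that and keeps 570.79.
Round 2 (the firm proposes): the union can get 570.79 next round, worth 0.96 × 570.79 = 547.9584 now. The firm offers 547.9584 and keeps 1000 − 547.9584 = 452.0416.
So by rejecting in round 1, the firm gets 452.0416 next round, worth 0.57 × 452.0416 = 257.663712 now.
Offer 277 ≥ 257.663712, so the firm accepts.

Accept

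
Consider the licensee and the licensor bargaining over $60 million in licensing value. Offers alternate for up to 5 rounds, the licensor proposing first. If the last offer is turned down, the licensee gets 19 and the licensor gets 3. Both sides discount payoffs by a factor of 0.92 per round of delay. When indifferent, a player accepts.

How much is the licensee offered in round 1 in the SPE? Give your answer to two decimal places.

Round 5 (the licensor proposes): the licensee gets 19 if talks fail, so the licensor offers 19 and keeps 41.
Round 4 (the licensee proposes): the licensor can get 41 next round, worth 0.92 × 41 = 37.72 now, so the licensee offers 37.72, keeping 22.28.
Round 3 (the licensor proposes): the licensee can get 22.28 next round, worth 0.92 × 22.28 = 20.4976 now; the licensor offers that and keeps 39.5024.
Round 2 (the licensee proposes): the licensor can get 39.5024 next round, worth 0.92 × 39.5024 = 36.342208 now. The licensee offers 36.342208 and keeps 60 − 36.342208 = 23.657792.
Round 1 (the licensor proposes): the licensee can get 23.657792 next round, worth 0.92 × 23.657792 = 21.76516864 now. The licensor offers 21.76516864 and keeps 60 − 21.76516864 = 38.23483136.

21.77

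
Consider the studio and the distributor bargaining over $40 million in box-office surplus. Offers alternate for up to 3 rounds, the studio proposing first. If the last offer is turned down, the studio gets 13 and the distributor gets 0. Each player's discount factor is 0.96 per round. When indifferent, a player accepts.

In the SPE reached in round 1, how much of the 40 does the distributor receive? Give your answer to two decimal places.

Round 3 (the studio proposes): rejection yields 0 for the distributor; the studio offers 0 and keeps 40.
Round 2 (the distributor proposes): the studio can get 40 next round, worth 0.96 × 40 = 38.4 now; the distributor offers that and keeps 1.6.
Round 1 (the studio proposes): the distributor can get 1.6 next round, worth 0.96 × 1.6 = 1.536 now; the studio offers that and keeps 38.464.

1.54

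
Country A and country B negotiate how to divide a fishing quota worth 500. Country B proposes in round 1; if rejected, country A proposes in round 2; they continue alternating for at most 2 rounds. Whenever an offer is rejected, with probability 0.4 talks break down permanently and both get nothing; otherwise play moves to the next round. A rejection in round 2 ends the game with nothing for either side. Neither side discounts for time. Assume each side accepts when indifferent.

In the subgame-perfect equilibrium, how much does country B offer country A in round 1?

300

Round 2 (country A proposes): rejection yields 0 for country B; country A offers 0 and keeps 500.
Round 1 (country B proposes): rejecting gives country A an expected 0.6 × 500 = 300. Country B offers 300 and keeps 500 − 300 = 200.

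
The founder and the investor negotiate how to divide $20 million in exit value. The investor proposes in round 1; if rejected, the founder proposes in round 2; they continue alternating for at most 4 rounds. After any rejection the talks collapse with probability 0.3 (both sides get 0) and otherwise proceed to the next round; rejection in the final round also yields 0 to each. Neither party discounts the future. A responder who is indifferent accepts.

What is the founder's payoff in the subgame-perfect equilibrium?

11.06

Round 4 (the founder proposes): the investor will accept anything ≥ 0, so the founder offers 0 and keeps 20.
Round 3 (the investor proposes): rejecting gives the founder an expected 0.7 × 20 = 14, so the investor offers 14, keeping 6.
Round 2 (the founder proposes): rejecting gives the investor an expected 0.7 × 6 = 4.2. The founder offers 4.2 and keeps 20 − 4.2 = 15.8.
Round 1 (the investor proposes): rejecting gives the founder an expected 0.7 × 15.8 = 11.06. The investor offers 11.06 and keeps 20 − 11.06 = 8.94.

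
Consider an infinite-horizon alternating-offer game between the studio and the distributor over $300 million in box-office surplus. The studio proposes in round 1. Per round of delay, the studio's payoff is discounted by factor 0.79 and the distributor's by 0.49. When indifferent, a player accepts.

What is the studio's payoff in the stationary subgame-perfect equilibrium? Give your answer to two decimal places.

Let x be the studio's share when the studio proposes and y be the distributor's share when the distributor proposes.
The distributor accepts iff offered ≥ 0.49·y, so x = 300 − 0.49y. Symmetrically y = 300 − 0.79x.
Substituting: x = 300 − 0.49(300 − 0.79x), giving x(1 − 0.79·0.49) = 300(1 − 0.49).
So x = 300 × 0.51 / 0.6129 ≈ 249.6329, and the distributor receives 300 − x ≈ 50.3671.

249.63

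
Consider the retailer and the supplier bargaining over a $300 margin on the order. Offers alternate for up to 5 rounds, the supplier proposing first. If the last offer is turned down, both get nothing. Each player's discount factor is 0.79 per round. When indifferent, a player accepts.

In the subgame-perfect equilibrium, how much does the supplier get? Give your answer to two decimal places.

Round 5 (the supplier proposes): rejection yields 0 for the retailer; the supplier offers 0 and keeps 300.
Round 4 (the retailer proposes): the supplier can get 300 next round, worth 0.79 × 300 = 237 now, so the retailer offers 237, keeping 63.
Round 3 (the supplier proposes): the retailer can get 63 next round, worth 0.79 × 63 = 49.77 now, so the supplier offers 49.77, keeping 250.23.
Round 2 (the retailer proposes): the supplier can get 250.23 next round, worth 0.79 × 250.23 = 197.6817 now, so the retailer offers 197.6817, keeping 102.3183.
Round 1 (the supplier proposes): the retailer can get 102.3183 next round, worth 0.79 × 102.3183 = 80.831457 now; the supplier offers that and keeps 219.168543.

219.17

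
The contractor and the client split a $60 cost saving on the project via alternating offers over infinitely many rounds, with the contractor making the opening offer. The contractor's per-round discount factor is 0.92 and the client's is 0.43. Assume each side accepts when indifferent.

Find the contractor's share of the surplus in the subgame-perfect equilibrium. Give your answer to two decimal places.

When the contractor proposes, the client accepts any offer worth at least 0.43 times what the client would get by proposing next round; and vice versa.
This gives x = 60 − 0.43y and y = 60 − 0.92x, where x and y are each side's share when it proposes.
Hence (1 − 0.43·0.92)x = 60(1 − 0.43), i.e. 0.6044·x = 34.2.
x ≈ 56.5850; the client's share is 60 − x ≈ 3.4150.

56.59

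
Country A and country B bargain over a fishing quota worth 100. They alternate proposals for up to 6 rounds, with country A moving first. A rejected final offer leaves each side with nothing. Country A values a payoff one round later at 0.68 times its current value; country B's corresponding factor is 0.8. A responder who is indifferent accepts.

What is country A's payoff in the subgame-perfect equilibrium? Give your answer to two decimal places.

Solve by backward induction from round 6.
Round 6 (country B proposes): rejection yields 0 for country A; country B offers 0 and keeps 100.
Round 5 (country A proposes): country B can get 100 next round, worth 0.8 × 100 = 80 now; country A offers that and keeps 20.
Round 4 (country B proposes): country A can get 20 next round, worth 0.68 × 20 = 13.6 now, so country B offers 13.6, keeping 86.4.
Round 3 (country A proposes): country B can get 86.4 next round, worth 0.8 × 86.4 = 69.12 now; country A offers that and keeps 30.88.
Round 2 (country B proposes): country A can get 30.88 next round, worth 0.68 × 30.88 = 20.9984 now; country B offers that and keeps 79.0016.
Round 1 (country A proposes): country B can get 79.0016 next round, worth 0.8 × 79.0016 = 63.20128 now, so country A offers 63.20128, keeping 36.79872.

36.80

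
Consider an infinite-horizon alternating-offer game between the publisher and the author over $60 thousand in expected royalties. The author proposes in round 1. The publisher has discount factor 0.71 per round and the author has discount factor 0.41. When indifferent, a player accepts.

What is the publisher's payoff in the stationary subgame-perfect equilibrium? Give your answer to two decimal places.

In a stationary SPE each proposer offers the other exactly their discounted continuation value.
If the author keeps x when proposing and the publisher keeps y when proposing, then x = 60 − 0.71y and y = 60 − 0.41x.
Solving: x = 60(1 − 0.71) / (1 − 0.41·0.71) = 17.4 / 0.7089 ≈ 24.5451.
The publisher gets 60 − 24.5451 ≈ 35.4549.

35.45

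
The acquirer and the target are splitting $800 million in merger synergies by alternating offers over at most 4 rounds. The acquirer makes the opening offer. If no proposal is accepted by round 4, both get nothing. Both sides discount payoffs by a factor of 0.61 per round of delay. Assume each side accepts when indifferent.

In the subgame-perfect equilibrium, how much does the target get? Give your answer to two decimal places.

Solve by backward induction from round 4.
Round 4 (the target proposes): rejection yields 0 for the acquirer; the target offers 0 and keeps 800.
Round 3 (the acquirer proposes): the target can get 800 next round, worth 0.61 × 800 = 488 now. The acquirer offers 488 and keeps 800 − 488 = 312.
Round 2 (the target proposes): the acquirer can get 312 next round, worth 0.61 × 312 = 190.32 now. The target offers 190.32 and keeps 800 − 190.32 = 609.68.
Round 1 (the acquirer proposes): the target can get 609.68 next round, worth 0.61 × 609.68 = 371.9048 now, so the acquirer offers 371.9048, keeping 428.0952.

371.90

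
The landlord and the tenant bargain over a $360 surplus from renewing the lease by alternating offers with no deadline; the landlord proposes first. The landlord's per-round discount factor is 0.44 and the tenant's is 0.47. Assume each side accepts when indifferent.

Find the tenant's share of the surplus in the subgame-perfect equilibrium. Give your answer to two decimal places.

119.46

Let x be the landlord's share when the landlord proposes and y be the tenant's share when the tenant proposes.
The tenant accepts iff offered ≥ 0.47·y, so x = 360 − 0.47y. Symmetrically y = 360 − 0.44x.
Substituting: x = 360 − 0.47(360 − 0.44x), giving x(1 − 0.44·0.47) = 360(1 − 0.47).
So x = 360 × 0.53 / 0.7932 ≈ 240.5446, and the tenant receives 360 − x ≈ 119.4554.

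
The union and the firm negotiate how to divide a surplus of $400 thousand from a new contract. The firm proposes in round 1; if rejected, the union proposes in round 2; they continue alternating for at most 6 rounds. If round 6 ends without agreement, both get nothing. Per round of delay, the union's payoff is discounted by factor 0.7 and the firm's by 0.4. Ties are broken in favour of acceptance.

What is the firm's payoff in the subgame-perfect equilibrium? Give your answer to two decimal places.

By backward induction:
Round 6 (the union proposes): rejection yields 0 for the firm; the union offers 0 and keeps 400.
Round 5 (the firm proposes): the union can get 400 next round, worth 0.7 × 400 = 280 now. The firm offers 280 and keeps 400 − 280 = 120.
Round 4 (the union proposes): the firm can get 120 next round, worth 0.4 × 120 = 48 now. The union offers 48 and keeps 400 − 48 = 352.
Round 3 (the firm proposes): the union can get 352 next round, worth 0.7 × 352 = 246.4 now, so the firm offers 246.4, keeping 153.6.
Round 2 (the union proposes): the firm can get 153.6 next round, worth 0.4 × 153.6 = 61.44 now; the union offers that and keeps 338.56.
Round 1 (the firm proposes): the union can get 338.56 next round, worth 0.7 × 338.56 = 236.992 now, so the firm offers 236.992, keeping 163.008.

163.01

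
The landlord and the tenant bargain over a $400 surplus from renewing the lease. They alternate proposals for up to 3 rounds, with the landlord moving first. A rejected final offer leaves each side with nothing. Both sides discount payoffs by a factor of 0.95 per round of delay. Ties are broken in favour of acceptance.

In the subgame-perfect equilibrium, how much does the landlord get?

Round 3 (the landlord proposes): rejection yields 0 for the tenant; the landlord offers 0 and keeps 400.
Round 2 (the tenant proposes): the landlord can get 400 next round, worth 0.95 × 400 = 380 now, so the tenant offers 380, keeping 20.
Round 1 (the landlord proposes): the tenant can get 20 next round, worth 0.95 × 20 = 19 now; the landlord offers that and keeps 381.

381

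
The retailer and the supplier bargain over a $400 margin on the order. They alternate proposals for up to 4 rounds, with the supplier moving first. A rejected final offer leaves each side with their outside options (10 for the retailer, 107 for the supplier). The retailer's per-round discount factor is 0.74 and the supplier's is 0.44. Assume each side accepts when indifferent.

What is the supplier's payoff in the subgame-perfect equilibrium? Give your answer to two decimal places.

Round 4 (the retailer proposes): the supplier gets 107 if talks fail, so the retailer offers 107 and keeps 293.
Round 3 (the supplier proposes): the retailer can get 293 next round, worth 0.74 × 293 = 216.82 now; the supplier offers that and keeps 183.18.
Round 2 (the retailer proposes): the supplier can get 183.18 next round, worth 0.44 × 183.18 = 80.5992 now. The retailer offers 80.5992 and keeps 400 − 80.5992 = 319.4008.
Round 1 (the supplier proposes): the retailer can get 319.4008 next round, worth 0.74 × 319.4008 = 236.356592 now, so the supplier offers 236.356592, keeping 163.643408.

163.64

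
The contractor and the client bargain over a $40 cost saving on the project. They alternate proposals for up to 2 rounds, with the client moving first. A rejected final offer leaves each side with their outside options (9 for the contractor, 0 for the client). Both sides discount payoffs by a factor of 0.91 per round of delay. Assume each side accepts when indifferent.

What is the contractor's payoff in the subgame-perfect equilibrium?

36.4

Round 2 (the contractor proposes): the client will accept anything ≥ 0, so the contractor offers 0 and keeps 40.
Round 1 (the client proposes): the contractor can get 40 next round, worth 0.91 × 40 = 36.4 now. The client offers 36.4 and keeps 40 − 36.4 = 3.6.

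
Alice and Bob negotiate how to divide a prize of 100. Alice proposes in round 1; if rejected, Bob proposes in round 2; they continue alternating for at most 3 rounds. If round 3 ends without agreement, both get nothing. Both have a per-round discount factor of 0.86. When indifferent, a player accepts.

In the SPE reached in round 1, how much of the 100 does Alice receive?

87.96

Round 3 (Alice proposes): Bob will accept anything ≥ 0, so Alice offers 0 and keeps 100.
Round 2 (Bob proposes): Alice can get 100 next round, worth 0.86 × 100 = 86 now; Bob offers that and keeps 14.
Round 1 (Alice proposes): Bob can get 14 next round, worth 0.86 × 14 = 12.04 now. Alice offers 12.04 and keeps 100 − 12.04 = 87.96.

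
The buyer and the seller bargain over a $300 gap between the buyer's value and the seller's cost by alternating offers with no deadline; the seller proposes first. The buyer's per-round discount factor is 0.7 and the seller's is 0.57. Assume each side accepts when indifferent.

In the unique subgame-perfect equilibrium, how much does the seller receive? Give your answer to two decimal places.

149.75

When the seller proposes, the buyer accepts any offer worth at least 0.7 times what the buyer would get by proposing next round; and vice versa.
This gives x = 300 − 0.7y and y = 300 − 0.57x, where x and y are each side's share when it proposes.
Hence (1 − 0.7·0.57)x = 300(1 − 0.7), i.e. 0.601·x = 90.
x ≈ 149.7504; the buyer's share is 300 − x ≈ 150.2496.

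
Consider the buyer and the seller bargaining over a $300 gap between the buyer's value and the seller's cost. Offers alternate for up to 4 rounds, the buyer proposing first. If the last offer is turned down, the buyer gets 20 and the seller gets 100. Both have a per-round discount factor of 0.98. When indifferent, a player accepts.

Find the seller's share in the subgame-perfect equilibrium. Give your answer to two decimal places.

Round 4 (the seller proposes): the buyer gets 20 if talks fail, so the seller offers 20 and keeps 280.
Round 3 (the buyer proposes): the seller can get 280 next round, worth 0.98 × 280 = 274.4 now. The buyer offers 274.4 and keeps 300 − 274.4 = 25.6.
Round 2 (the seller proposes): the buyer can get 25.6 next round, worth 0.98 × 25.6 = 25.088 now, so the seller offers 25.088, keeping 274.912.
Round 1 (the buyer proposes): the seller can get 274.912 next round, worth 0.98 × 274.912 = 269.41376 now; the buyer offers that and keeps 30.58624.

269.41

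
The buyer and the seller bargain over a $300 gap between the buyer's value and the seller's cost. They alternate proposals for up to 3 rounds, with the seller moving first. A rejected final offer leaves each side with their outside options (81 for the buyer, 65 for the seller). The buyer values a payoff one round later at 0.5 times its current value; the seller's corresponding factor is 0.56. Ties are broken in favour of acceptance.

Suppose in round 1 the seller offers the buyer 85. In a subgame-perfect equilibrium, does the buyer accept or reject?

Reject

Work out the buyer's continuation value if the offer is rejected.
Round 3 (the seller proposes): the buyer gets 81 if talks fail, so the seller offers 81 and keeps 219.
Round 2 (the buyer proposes): the seller can get 219 next round, worth 0.56 × 219 = 122.64 now; the buyer offers that and keeps 177.36.
So by rejecting in round 1, the buyer gets 177.36 next round, worth 0.5 × 177.36 = 88.68 now.
Offer 85 < 88.68, so the buyer rejects.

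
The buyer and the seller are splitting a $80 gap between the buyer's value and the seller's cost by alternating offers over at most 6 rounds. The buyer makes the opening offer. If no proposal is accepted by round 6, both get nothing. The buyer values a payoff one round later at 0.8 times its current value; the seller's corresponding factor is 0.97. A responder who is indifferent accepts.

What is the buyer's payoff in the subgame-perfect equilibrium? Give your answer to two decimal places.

Round 6 (the seller proposes): the buyer will accept anything ≥ 0, so the seller offers 0 and keeps 80.
Round 5 (the buyer proposes): the seller can get 80 next round, worth 0.97 × 80 = 77.6 now; the buyer offers that and keeps 2.4.
Round 4 (the seller proposes): the buyer can get 2.4 next round, worth 0.8 × 2.4 = 1.92 now, so the seller offers 1.92, keeping 78.08.
Round 3 (the buyer proposes): the seller can get 78.08 next round, worth 0.97 × 78.08 = 75.7376 now, so the buyer offers 75.7376, keeping 4.2624.
Round 2 (the seller proposes): the buyer can get 4.2624 next round, worth 0.8 × 4.2624 = 3.40992 now; the seller offers that and keeps 76.59008.
Round 1 (the buyer proposes): the seller can get 76.59008 next round, worth 0.97 × 76.59008 = 74.2923776 now. The buyer offers 74.2923776 and keeps 80 − 74.2923776 = 5.7076224.

5.71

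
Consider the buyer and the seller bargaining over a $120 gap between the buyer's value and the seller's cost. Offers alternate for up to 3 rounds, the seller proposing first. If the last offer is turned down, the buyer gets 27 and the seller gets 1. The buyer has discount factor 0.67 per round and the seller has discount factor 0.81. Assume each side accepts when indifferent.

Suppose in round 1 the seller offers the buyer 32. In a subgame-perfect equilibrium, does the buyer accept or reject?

Round 3 (the seller proposes): the buyer gets 27 if talks fail, so the seller offers 27 and keeps 93.
Round 2 (the buyer proposes): the seller can get 93 next round, worth 0.81 × 93 = 75.33 now. The buyer offers 75.33 and keeps 120 − 75.33 = 44.67.
So by rejecting in round 1, the buyer gets 44.67 next round, worth 0.67 × 44.67 = 29.9289 now.
Offer 32 ≥ 29.9289, so the buyer accepts.

Accept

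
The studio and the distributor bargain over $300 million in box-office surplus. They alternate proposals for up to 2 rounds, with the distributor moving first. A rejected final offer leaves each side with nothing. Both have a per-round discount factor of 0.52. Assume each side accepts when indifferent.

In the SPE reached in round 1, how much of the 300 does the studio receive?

156

Round 2 (the studio proposes): the distributor will accept anything ≥ 0, so the studio offers 0 and keeps 300.
Round 1 (the distributor proposes): the studio can get 300 next round, worth 0.52 × 300 = 156 now, so the distributor offers 156, keeping 144.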